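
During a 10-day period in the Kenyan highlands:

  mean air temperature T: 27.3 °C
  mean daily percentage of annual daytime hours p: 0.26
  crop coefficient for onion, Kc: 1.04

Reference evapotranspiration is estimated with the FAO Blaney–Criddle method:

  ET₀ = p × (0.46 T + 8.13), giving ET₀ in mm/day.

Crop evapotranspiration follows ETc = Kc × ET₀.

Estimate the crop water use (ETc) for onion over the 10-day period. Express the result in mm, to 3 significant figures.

ET₀ = 0.26 × (0.46 × 27.3 + 8.13) = 0.26 × 20.688 = 5.3789 mm/d
ETc = Kc × ET₀ = 1.04 × 5.3789 = 5.5941 mm/d
Over 10 days: 5.5941 × 10 = 55.941 mm

55.9 mm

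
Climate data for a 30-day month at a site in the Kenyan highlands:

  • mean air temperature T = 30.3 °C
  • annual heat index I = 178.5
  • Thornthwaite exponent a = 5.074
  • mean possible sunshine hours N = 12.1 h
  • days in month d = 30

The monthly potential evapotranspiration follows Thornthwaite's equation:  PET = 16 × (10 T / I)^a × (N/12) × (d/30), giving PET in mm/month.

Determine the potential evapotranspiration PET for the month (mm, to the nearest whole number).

10T/I = 10 × 30.3 / 178.5 = 1.6975
(10T/I)^a = 1.6975^5.074 = 14.6573
Uncorrected PET = 16 × 14.6573 = 234.517 mm
Correction = (N/12)(d/30) = (12.1/12)(30/30) = 1.0083
PET = 234.517 × 1.0083 = 236.463 mm/month

236 mm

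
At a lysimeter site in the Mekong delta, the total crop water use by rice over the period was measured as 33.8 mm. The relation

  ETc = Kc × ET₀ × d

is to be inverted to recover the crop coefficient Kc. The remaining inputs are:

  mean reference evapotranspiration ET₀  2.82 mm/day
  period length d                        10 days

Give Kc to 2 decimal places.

ETc = Kc × ET₀ × d  ⇒  Kc = ETc / (ET₀ × d)
Kc = 33.8 / (2.82 × 10) = 33.8 / 28.20 = 1.1986

1.20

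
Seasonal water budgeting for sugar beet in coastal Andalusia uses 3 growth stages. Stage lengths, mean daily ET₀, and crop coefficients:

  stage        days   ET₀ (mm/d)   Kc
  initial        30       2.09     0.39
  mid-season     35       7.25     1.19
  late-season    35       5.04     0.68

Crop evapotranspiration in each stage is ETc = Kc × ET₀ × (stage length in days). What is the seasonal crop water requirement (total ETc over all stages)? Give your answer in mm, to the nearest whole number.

initial: 0.39 × 2.09 × 30 = 24.45 mm
mid-season: 1.19 × 7.25 × 35 = 301.96 mm
late-season: 0.68 × 5.04 × 35 = 119.95 mm
Seasonal total = 446.36 mm

446 mm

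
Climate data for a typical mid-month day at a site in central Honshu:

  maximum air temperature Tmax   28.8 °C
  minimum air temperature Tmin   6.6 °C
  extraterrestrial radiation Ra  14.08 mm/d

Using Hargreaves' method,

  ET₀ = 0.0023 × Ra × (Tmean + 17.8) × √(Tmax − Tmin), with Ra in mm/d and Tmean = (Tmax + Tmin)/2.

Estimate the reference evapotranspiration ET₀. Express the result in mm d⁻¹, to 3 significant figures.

5.42 mm d⁻¹

Tmean = (28.8 + 6.6)/2 = 17.70 °C
ET₀ = 0.0023 × 14.08 × (17.70 + 17.8) × √22.2 = 0.0023 × 14.08 × 35.50 × 4.7117 = 5.4167 mm/d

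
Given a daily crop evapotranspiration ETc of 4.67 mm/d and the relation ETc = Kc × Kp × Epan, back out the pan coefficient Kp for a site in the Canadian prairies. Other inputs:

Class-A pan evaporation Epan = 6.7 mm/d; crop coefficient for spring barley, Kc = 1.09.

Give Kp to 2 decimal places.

0.64

ETc = Kc × Kp × Epan  ⇒  Kp = ETc / (Kc × Epan)
Kp = 4.67 / (1.09 × 6.7) = 4.67 / 7.303 = 0.6395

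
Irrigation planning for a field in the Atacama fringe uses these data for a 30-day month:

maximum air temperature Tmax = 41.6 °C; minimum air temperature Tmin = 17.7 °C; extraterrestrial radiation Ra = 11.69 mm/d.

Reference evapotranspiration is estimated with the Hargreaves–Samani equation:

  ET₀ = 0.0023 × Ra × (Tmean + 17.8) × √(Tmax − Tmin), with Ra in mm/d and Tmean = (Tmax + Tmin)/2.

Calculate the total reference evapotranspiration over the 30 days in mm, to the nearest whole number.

187 mm

Tmean = (41.6 + 17.7)/2 = 29.65 °C
ET₀ = 0.0023 × 11.69 × (29.65 + 17.8) × √23.9 = 0.0023 × 11.69 × 47.45 × 4.8888 = 6.2371 mm/d
Over 30 days: 6.2371 × 30 = 187.113 mm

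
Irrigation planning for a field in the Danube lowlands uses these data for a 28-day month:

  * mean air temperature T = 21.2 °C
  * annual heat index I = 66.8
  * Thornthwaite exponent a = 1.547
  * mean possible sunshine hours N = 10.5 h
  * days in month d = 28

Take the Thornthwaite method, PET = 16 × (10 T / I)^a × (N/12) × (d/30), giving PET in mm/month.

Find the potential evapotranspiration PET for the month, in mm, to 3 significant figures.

10T/I = 10 × 21.2 / 66.8 = 3.1737
(10T/I)^a = 3.1737^1.547 = 5.9693
Uncorrected PET = 16 × 5.9693 = 95.509 mm
Correction = (N/12)(d/30) = (10.5/12)(28/30) = 0.8167
PET = 95.509 × 0.8167 = 78.002 mm/month

78.0 mm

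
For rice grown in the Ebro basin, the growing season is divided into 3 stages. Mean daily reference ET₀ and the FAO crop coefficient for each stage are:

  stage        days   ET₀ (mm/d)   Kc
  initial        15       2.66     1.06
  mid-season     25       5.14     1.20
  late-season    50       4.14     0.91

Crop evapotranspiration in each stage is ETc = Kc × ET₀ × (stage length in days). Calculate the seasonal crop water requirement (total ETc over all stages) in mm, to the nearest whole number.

385 mm

initial: 1.06 × 2.66 × 15 = 42.29 mm
mid-season: 1.20 × 5.14 × 25 = 154.20 mm
late-season: 0.91 × 4.14 × 50 = 188.37 mm
Seasonal total = 384.86 mm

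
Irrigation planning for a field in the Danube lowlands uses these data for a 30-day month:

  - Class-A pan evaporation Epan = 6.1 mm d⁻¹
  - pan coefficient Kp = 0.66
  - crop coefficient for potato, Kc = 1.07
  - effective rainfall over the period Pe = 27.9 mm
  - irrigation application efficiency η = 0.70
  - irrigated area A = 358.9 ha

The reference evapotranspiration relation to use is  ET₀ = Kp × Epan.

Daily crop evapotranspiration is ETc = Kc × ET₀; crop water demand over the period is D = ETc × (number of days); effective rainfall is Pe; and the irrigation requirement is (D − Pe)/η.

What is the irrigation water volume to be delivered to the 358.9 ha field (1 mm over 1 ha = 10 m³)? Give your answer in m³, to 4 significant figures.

519600 m³

ET₀ = 0.66 × 6.1 = 4.0260 mm/d
ETc = Kc × ET₀ = 1.07 × 4.0260 = 4.3078 mm/d
Crop demand D = ETc × 30 d = 4.3078 × 30 = 129.234 mm
D − Pe = 129.234 − 27.9 = 101.334 mm
Gross irrigation = 101.334 / 0.70 = 144.763 mm
Volume = 144.763 mm × 358.9 ha × 10 = 519554.4 m³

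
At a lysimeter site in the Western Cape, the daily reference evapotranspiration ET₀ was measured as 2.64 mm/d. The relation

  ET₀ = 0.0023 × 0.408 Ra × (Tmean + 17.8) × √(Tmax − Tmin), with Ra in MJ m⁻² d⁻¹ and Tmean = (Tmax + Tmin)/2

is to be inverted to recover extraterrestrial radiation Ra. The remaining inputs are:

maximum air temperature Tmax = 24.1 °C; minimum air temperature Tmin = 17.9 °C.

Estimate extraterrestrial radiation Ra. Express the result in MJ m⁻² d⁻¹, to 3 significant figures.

29.1 MJ m⁻² d⁻¹

Tmean = (24.1+17.9)/2 = 21.00 °C; ΔT = 6.2
Ra = ET₀ / [0.0023 × 0.408 × (Tmean+17.8) × √ΔT]
   = 2.64 / (0.0023 × 0.408 × 38.80 × 2.4900) = 29.120 MJ m⁻² d⁻¹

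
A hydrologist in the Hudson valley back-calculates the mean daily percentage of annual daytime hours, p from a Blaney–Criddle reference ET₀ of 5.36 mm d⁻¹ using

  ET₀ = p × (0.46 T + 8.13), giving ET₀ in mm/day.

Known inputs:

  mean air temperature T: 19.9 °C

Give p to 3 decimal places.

0.310

p = ET₀ / (0.46 T + 8.13) = 5.36 / (0.46 × 19.9 + 8.13) = 5.36 / 17.284 = 0.3101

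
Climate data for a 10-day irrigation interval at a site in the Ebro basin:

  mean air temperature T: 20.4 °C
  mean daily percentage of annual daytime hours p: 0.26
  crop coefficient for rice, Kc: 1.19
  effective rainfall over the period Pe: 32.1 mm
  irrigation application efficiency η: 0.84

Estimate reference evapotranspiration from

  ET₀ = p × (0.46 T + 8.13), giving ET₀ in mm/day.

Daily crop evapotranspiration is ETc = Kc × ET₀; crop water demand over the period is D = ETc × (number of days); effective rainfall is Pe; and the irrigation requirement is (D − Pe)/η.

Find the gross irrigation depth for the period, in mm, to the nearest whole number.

ET₀ = 0.26 × (0.46 × 20.4 + 8.13) = 0.26 × 17.514 = 4.5536 mm/d
ETc = Kc × ET₀ = 1.19 × 4.5536 = 5.4188 mm/d
Crop demand D = ETc × 10 d = 5.4188 × 10 = 54.188 mm
D − Pe = 54.188 − 32.1 = 22.088 mm
Gross irrigation = 22.088 / 0.84 = 26.295 mm

26 mm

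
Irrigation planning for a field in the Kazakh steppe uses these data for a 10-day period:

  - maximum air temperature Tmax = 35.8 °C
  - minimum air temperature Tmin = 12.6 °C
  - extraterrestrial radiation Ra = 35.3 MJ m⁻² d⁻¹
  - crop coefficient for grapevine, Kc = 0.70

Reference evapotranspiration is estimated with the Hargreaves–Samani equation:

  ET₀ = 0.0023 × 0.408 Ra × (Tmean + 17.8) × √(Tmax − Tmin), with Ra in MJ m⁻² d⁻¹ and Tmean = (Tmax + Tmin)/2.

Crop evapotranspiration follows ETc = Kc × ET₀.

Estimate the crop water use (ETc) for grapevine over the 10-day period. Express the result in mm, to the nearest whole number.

47 mm

Tmean = (35.8 + 12.6)/2 = 24.20 °C
0.408 Ra = 0.408 × 35.3 = 14.4024 mm/d equivalent
ET₀ = 0.0023 × 14.4024 × (24.20 + 17.8) × √23.2 = 0.0023 × 14.4024 × 42.00 × 4.8166 = 6.7012 mm/d
ETc = Kc × ET₀ = 0.70 × 6.7012 = 4.6908 mm/d
Over 10 days: 4.6908 × 10 = 46.908 mm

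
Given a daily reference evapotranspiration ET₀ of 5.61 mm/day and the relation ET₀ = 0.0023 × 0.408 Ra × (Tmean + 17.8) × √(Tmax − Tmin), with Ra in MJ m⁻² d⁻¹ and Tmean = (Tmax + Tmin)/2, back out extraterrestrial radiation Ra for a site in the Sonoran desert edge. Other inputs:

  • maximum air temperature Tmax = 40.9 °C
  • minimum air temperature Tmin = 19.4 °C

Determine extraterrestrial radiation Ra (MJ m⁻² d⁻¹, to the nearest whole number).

Tmean = (40.9+19.4)/2 = 30.15 °C; ΔT = 21.5
Ra = ET₀ / [0.0023 × 0.408 × (Tmean+17.8) × √ΔT]
   = 5.61 / (0.0023 × 0.408 × 47.95 × 4.6368) = 26.889 MJ m⁻² d⁻¹

27 MJ m⁻² d⁻¹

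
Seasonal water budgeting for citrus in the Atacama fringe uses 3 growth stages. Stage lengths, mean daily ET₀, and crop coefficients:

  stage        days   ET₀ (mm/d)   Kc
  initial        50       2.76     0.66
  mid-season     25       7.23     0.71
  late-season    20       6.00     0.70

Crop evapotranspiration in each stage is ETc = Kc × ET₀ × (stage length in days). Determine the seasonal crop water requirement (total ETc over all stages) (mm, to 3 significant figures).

303 mm

initial: 0.66 × 2.76 × 50 = 91.08 mm
mid-season: 0.71 × 7.23 × 25 = 128.33 mm
late-season: 0.70 × 6.00 × 20 = 84.00 mm
Seasonal total = 303.41 mm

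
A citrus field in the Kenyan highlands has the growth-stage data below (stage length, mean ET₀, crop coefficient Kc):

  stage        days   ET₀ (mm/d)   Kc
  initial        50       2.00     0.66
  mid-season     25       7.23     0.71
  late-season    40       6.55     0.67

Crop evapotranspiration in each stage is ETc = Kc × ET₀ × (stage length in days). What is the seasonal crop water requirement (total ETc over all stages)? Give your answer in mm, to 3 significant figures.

370 mm

initial: 0.66 × 2.00 × 50 = 66.00 mm
mid-season: 0.71 × 7.23 × 25 = 128.33 mm
late-season: 0.67 × 6.55 × 40 = 175.54 mm
Seasonal total = 369.87 mm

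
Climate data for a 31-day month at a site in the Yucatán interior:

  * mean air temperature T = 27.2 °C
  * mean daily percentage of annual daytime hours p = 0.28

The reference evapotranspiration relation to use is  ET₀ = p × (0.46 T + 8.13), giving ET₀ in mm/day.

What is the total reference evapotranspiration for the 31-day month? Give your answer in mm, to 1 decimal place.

179.2 mm

ET₀ = 0.28 × (0.46 × 27.2 + 8.13) = 0.28 × 20.642 = 5.7798 mm/d
Monthly total = 5.7798 × 31 = 179.174 mm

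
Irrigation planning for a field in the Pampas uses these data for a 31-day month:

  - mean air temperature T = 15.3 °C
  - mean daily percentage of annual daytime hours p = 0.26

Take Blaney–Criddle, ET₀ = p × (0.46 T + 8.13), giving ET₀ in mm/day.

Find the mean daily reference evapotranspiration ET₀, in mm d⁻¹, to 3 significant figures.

ET₀ = 0.26 × (0.46 × 15.3 + 8.13) = 0.26 × 15.168 = 3.9437 mm/d

3.94 mm d⁻¹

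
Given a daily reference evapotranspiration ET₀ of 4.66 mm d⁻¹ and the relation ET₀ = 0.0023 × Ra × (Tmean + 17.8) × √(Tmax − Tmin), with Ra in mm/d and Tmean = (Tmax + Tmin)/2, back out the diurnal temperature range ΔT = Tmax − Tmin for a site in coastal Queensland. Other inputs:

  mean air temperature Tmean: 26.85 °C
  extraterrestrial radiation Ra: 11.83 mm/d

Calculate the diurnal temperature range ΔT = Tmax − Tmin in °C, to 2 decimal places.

√ΔT = ET₀ / [0.0023 × Ra × (Tmean+17.8)] = 4.66 / (0.0023 × 11.83 × 44.65) = 3.8358
ΔT = 3.8358² = 14.713 °C

14.71 °C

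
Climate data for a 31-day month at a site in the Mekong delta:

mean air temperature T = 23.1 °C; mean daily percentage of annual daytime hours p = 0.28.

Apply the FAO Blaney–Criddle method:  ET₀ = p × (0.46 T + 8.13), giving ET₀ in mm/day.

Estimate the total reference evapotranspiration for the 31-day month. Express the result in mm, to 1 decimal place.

ET₀ = 0.28 × (0.46 × 23.1 + 8.13) = 0.28 × 18.756 = 5.2517 mm/d
Monthly total = 5.2517 × 31 = 162.803 mm

162.8 mm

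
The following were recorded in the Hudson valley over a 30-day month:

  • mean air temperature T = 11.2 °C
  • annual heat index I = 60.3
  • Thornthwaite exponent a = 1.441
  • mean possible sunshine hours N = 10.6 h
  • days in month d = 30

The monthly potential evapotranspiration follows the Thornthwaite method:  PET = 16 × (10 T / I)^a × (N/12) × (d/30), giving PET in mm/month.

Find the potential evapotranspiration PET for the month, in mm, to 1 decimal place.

10T/I = 10 × 11.2 / 60.3 = 1.8574
(10T/I)^a = 1.8574^1.441 = 2.4406
Uncorrected PET = 16 × 2.4406 = 39.050 mm
Correction = (N/12)(d/30) = (10.6/12)(30/30) = 0.8833
PET = 39.050 × 0.8833 = 34.493 mm/month

34.5 mm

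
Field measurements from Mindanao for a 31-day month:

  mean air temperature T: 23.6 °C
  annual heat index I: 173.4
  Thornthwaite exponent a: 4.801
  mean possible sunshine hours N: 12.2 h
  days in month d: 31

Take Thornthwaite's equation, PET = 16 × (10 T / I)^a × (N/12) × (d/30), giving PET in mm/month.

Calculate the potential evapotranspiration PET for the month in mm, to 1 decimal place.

10T/I = 10 × 23.6 / 173.4 = 1.3610
(10T/I)^a = 1.3610^4.801 = 4.3919
Uncorrected PET = 16 × 4.3919 = 70.270 mm
Correction = (N/12)(d/30) = (12.2/12)(31/30) = 1.0506
PET = 70.270 × 1.0506 = 73.826 mm/month

73.8 mm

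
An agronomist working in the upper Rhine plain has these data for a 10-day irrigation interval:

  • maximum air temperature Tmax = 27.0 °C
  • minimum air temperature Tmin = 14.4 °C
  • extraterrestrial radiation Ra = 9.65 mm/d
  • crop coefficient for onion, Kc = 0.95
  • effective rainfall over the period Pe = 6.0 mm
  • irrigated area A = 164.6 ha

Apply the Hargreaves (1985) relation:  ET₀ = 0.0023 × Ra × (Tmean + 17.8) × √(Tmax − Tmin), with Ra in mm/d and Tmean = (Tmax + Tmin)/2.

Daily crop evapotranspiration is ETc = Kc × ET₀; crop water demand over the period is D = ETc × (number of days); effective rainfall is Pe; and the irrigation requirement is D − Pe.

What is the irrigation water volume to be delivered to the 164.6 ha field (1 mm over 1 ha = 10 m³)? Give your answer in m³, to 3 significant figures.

Tmean = (27.0 + 14.4)/2 = 20.70 °C
ET₀ = 0.0023 × 9.65 × (20.70 + 17.8) × √12.6 = 0.0023 × 9.65 × 38.50 × 3.5496 = 3.0332 mm/d
ETc = Kc × ET₀ = 0.95 × 3.0332 = 2.8815 mm/d
Crop demand D = ETc × 10 d = 2.8815 × 10 = 28.815 mm
D − Pe = 28.815 − 6.0 = 22.815 mm
Volume = 22.815 mm × 164.6 ha × 10 = 37553.5 m³

37600 m³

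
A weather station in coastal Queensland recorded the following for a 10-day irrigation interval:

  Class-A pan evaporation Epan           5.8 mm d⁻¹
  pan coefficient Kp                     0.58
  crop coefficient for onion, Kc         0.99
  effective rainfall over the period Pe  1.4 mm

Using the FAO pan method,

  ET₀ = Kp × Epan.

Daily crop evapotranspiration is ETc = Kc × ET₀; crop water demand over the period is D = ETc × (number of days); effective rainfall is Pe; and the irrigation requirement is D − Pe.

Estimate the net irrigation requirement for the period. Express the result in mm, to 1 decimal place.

ET₀ = 0.58 × 5.8 = 3.3640 mm/d
ETc = Kc × ET₀ = 0.99 × 3.3640 = 3.3304 mm/d
Crop demand D = ETc × 10 d = 3.3304 × 10 = 33.304 mm
D − Pe = 33.304 − 1.4 = 31.904 mm

31.9 mm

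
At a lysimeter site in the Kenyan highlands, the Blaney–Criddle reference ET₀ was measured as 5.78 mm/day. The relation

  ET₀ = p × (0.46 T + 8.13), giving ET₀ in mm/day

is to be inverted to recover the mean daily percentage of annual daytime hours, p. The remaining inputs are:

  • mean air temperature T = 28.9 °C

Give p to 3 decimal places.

p = ET₀ / (0.46 T + 8.13) = 5.78 / (0.46 × 28.9 + 8.13) = 5.78 / 21.424 = 0.2698

0.270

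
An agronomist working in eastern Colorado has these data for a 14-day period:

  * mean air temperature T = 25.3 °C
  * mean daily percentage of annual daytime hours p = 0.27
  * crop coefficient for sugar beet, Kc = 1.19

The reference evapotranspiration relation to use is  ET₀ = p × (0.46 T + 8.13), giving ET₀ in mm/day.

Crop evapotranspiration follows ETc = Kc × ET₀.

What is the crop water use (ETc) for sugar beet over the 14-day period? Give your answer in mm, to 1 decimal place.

88.9 mm

ET₀ = 0.27 × (0.46 × 25.3 + 8.13) = 0.27 × 19.768 = 5.3374 mm/d
ETc = Kc × ET₀ = 1.19 × 5.3374 = 6.3515 mm/d
Over 14 days: 6.3515 × 14 = 88.921 mm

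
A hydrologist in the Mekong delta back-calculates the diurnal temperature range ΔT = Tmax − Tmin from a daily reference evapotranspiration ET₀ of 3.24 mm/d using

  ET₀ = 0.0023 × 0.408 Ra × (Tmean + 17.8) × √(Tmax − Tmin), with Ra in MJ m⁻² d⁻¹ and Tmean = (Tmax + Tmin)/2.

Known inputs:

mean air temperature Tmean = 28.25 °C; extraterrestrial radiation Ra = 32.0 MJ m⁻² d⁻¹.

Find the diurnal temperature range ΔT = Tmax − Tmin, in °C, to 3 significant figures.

5.49 °C

√ΔT = ET₀ / [0.0023 × 0.408 × Ra × (Tmean+17.8)] = 3.24 / (0.0023 × 13.0560 × 46.05) = 2.3430
ΔT = 2.3430² = 5.490 °C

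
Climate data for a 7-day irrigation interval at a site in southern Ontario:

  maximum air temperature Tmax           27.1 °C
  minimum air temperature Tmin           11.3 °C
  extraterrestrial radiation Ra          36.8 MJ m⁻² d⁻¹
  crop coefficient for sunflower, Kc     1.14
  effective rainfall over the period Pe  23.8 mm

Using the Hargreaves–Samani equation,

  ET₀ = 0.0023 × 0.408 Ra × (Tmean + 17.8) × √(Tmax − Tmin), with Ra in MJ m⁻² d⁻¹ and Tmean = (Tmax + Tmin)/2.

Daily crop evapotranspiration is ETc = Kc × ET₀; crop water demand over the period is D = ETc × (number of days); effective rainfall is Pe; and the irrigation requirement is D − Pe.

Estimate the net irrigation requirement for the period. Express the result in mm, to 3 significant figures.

16.7 mm

Tmean = (27.1 + 11.3)/2 = 19.20 °C
0.408 Ra = 0.408 × 36.8 = 15.0144 mm/d equivalent
ET₀ = 0.0023 × 15.0144 × (19.20 + 17.8) × √15.8 = 0.0023 × 15.0144 × 37.00 × 3.9749 = 5.0788 mm/d
ETc = Kc × ET₀ = 1.14 × 5.0788 = 5.7898 mm/d
Crop demand D = ETc × 7 d = 5.7898 × 7 = 40.529 mm
D − Pe = 40.529 − 23.8 = 16.729 mm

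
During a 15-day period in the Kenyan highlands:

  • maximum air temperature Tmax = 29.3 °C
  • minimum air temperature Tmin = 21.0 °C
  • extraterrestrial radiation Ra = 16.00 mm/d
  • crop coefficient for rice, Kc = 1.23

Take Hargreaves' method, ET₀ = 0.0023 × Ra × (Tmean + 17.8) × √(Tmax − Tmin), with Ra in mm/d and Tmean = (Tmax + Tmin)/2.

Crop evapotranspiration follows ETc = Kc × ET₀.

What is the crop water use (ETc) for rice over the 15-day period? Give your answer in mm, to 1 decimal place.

Tmean = (29.3 + 21.0)/2 = 25.15 °C
ET₀ = 0.0023 × 16.00 × (25.15 + 17.8) × √8.3 = 0.0023 × 16.00 × 42.95 × 2.8810 = 4.5536 mm/d
ETc = Kc × ET₀ = 1.23 × 4.5536 = 5.6009 mm/d
Over 15 days: 5.6009 × 15 = 84.014 mm

84.0 mm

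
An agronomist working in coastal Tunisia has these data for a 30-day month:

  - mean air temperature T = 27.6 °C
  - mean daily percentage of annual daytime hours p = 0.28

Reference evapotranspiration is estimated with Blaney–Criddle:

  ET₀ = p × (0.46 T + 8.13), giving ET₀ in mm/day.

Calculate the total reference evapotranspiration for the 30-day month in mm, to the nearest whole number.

175 mm

ET₀ = 0.28 × (0.46 × 27.6 + 8.13) = 0.28 × 20.826 = 5.8313 mm/d
Monthly total = 5.8313 × 30 = 174.939 mm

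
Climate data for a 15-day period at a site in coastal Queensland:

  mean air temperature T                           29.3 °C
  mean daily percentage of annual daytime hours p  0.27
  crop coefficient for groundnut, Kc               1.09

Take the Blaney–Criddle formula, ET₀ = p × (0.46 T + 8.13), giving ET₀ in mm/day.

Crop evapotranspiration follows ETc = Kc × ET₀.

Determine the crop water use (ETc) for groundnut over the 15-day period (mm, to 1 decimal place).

ET₀ = 0.27 × (0.46 × 29.3 + 8.13) = 0.27 × 21.608 = 5.8342 mm/d
ETc = Kc × ET₀ = 1.09 × 5.8342 = 6.3593 mm/d
Over 15 days: 6.3593 × 15 = 95.390 mm

95.4 mm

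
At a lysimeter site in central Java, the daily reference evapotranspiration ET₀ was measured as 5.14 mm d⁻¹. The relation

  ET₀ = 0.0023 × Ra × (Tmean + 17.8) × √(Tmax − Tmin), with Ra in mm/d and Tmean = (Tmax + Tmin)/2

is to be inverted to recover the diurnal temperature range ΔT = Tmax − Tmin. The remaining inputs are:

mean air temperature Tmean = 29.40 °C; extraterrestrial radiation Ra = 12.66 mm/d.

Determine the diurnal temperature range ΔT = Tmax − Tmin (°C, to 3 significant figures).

√ΔT = ET₀ / [0.0023 × Ra × (Tmean+17.8)] = 5.14 / (0.0023 × 12.66 × 47.20) = 3.7399
ΔT = 3.7399² = 13.987 °C

14.0 °C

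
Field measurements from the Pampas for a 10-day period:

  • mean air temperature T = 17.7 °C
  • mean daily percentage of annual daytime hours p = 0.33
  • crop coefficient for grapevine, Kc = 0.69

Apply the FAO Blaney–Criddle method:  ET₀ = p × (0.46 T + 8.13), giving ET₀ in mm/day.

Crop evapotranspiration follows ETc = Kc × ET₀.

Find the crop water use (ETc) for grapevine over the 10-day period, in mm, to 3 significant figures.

ET₀ = 0.33 × (0.46 × 17.7 + 8.13) = 0.33 × 16.272 = 5.3698 mm/d
ETc = Kc × ET₀ = 0.69 × 5.3698 = 3.7052 mm/d
Over 10 days: 3.7052 × 10 = 37.052 mm

37.1 mm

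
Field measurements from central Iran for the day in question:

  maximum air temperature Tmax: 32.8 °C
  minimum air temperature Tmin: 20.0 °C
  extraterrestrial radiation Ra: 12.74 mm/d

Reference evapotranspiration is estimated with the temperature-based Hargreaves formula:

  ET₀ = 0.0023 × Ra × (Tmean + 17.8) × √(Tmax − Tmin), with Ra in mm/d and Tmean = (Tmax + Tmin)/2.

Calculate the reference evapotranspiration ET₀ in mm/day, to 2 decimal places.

Tmean = (32.8 + 20.0)/2 = 26.40 °C
ET₀ = 0.0023 × 12.74 × (26.40 + 17.8) × √12.8 = 0.0023 × 12.74 × 44.20 × 3.5777 = 4.6337 mm/d

4.63 mm/day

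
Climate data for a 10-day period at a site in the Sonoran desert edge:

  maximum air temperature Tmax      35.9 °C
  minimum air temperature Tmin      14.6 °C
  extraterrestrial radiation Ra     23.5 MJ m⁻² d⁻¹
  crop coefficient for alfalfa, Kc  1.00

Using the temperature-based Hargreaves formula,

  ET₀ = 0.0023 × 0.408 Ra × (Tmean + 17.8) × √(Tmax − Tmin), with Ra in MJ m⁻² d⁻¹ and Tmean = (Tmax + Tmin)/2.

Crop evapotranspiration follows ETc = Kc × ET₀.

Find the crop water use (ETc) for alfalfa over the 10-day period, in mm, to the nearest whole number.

44 mm

Tmean = (35.9 + 14.6)/2 = 25.25 °C
0.408 Ra = 0.408 × 23.5 = 9.5880 mm/d equivalent
ET₀ = 0.0023 × 9.5880 × (25.25 + 17.8) × √21.3 = 0.0023 × 9.5880 × 43.05 × 4.6152 = 4.3815 mm/d
ETc = Kc × ET₀ = 1.00 × 4.3815 = 4.3815 mm/d
Over 10 days: 4.3815 × 10 = 43.815 mm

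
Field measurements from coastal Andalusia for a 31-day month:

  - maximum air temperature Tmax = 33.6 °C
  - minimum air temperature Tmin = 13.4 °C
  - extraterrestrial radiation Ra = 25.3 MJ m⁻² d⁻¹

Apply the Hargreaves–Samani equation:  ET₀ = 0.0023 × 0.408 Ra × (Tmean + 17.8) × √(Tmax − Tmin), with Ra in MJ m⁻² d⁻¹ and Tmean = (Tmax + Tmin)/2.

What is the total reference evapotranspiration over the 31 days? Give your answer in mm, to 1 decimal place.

Tmean = (33.6 + 13.4)/2 = 23.50 °C
0.408 Ra = 0.408 × 25.3 = 10.3224 mm/d equivalent
ET₀ = 0.0023 × 10.3224 × (23.50 + 17.8) × √20.2 = 0.0023 × 10.3224 × 41.30 × 4.4944 = 4.4069 mm/d
Over 31 days: 4.4069 × 31 = 136.614 mm

136.6 mm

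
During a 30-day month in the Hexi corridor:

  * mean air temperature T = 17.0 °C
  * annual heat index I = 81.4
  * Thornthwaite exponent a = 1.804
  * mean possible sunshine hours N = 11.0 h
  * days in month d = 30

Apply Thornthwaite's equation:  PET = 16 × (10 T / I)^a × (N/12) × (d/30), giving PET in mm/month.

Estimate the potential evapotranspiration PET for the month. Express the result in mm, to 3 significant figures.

55.4 mm

10T/I = 10 × 17.0 / 81.4 = 2.0885
(10T/I)^a = 2.0885^1.804 = 3.7756
Uncorrected PET = 16 × 3.7756 = 60.410 mm
Correction = (N/12)(d/30) = (11.0/12)(30/30) = 0.9167
PET = 60.410 × 0.9167 = 55.378 mm/month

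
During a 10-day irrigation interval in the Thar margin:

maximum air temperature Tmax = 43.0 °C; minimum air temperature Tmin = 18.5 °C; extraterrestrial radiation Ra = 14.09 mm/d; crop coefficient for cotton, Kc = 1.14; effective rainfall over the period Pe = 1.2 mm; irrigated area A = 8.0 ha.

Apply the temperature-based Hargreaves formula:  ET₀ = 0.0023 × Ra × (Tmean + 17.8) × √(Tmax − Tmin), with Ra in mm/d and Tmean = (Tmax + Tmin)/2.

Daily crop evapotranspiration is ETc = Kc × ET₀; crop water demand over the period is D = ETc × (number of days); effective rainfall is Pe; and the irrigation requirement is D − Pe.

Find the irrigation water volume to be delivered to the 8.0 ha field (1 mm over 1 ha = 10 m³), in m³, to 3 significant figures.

7010 m³

Tmean = (43.0 + 18.5)/2 = 30.75 °C
ET₀ = 0.0023 × 14.09 × (30.75 + 17.8) × √24.5 = 0.0023 × 14.09 × 48.55 × 4.9497 = 7.7877 mm/d
ETc = Kc × ET₀ = 1.14 × 7.7877 = 8.8780 mm/d
Crop demand D = ETc × 10 d = 8.8780 × 10 = 88.780 mm
D − Pe = 88.780 − 1.2 = 87.580 mm
Volume = 87.580 mm × 8.0 ha × 10 = 7006.4 m³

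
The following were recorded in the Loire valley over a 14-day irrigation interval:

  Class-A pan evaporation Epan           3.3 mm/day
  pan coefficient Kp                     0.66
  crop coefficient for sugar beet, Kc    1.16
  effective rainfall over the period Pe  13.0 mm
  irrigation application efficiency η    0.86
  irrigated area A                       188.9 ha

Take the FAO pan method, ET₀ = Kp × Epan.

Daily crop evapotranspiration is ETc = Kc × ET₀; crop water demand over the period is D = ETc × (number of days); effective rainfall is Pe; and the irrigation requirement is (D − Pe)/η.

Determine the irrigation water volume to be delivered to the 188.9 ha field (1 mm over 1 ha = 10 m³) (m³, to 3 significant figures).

ET₀ = 0.66 × 3.3 = 2.1780 mm/d
ETc = Kc × ET₀ = 1.16 × 2.1780 = 2.5265 mm/d
Crop demand D = ETc × 14 d = 2.5265 × 14 = 35.371 mm
D − Pe = 35.371 − 13.0 = 22.371 mm
Gross irrigation = 22.371 / 0.86 = 26.013 mm
Volume = 26.013 mm × 188.9 ha × 10 = 49138.6 m³

49100 m³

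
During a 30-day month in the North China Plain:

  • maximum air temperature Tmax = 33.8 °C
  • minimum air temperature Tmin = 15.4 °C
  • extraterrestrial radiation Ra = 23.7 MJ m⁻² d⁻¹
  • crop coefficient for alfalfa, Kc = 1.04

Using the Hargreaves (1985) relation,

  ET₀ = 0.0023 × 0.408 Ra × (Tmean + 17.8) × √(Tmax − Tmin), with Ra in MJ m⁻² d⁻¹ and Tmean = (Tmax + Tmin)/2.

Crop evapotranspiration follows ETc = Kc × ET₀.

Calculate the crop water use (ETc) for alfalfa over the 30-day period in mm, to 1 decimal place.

126.2 mm

Tmean = (33.8 + 15.4)/2 = 24.60 °C
0.408 Ra = 0.408 × 23.7 = 9.6696 mm/d equivalent
ET₀ = 0.0023 × 9.6696 × (24.60 + 17.8) × √18.4 = 0.0023 × 9.6696 × 42.40 × 4.2895 = 4.0449 mm/d
ETc = Kc × ET₀ = 1.04 × 4.0449 = 4.2067 mm/d
Over 30 days: 4.2067 × 30 = 126.201 mm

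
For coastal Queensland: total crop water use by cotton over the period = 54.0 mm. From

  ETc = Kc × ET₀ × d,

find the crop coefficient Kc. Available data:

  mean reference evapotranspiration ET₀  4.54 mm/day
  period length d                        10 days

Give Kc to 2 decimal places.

1.19

ETc = Kc × ET₀ × d  ⇒  Kc = ETc / (ET₀ × d)
Kc = 54.0 / (4.54 × 10) = 54.0 / 45.40 = 1.1894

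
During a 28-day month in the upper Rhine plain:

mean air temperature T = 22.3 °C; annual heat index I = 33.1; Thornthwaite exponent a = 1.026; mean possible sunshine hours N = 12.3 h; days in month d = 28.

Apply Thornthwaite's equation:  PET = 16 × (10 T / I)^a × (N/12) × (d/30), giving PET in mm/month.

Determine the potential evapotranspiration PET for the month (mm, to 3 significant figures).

108 mm

10T/I = 10 × 22.3 / 33.1 = 6.7372
(10T/I)^a = 6.7372^1.026 = 7.0798
Uncorrected PET = 16 × 7.0798 = 113.277 mm
Correction = (N/12)(d/30) = (12.3/12)(28/30) = 0.9567
PET = 113.277 × 0.9567 = 108.372 mm/month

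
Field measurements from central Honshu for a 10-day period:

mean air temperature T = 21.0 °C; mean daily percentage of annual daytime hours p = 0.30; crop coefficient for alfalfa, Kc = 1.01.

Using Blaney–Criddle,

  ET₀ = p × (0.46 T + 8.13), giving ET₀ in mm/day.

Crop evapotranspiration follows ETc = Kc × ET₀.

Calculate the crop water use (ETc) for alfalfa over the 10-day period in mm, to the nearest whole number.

ET₀ = 0.30 × (0.46 × 21.0 + 8.13) = 0.30 × 17.790 = 5.3370 mm/d
ETc = Kc × ET₀ = 1.01 × 5.3370 = 5.3904 mm/d
Over 10 days: 5.3904 × 10 = 53.904 mm

54 mm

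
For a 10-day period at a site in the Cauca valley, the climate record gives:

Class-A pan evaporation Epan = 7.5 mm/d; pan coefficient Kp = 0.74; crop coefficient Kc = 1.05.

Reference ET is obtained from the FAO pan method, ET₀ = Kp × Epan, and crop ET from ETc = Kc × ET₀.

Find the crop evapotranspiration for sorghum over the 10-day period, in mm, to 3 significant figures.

ET₀ = 0.74 × 7.5 = 5.5500 mm/d
ETc = Kc × ET₀ = 1.05 × 5.5500 = 5.8275 mm/d
Over 10 days: 5.8275 × 10 = 58.275 mm

58.3 mm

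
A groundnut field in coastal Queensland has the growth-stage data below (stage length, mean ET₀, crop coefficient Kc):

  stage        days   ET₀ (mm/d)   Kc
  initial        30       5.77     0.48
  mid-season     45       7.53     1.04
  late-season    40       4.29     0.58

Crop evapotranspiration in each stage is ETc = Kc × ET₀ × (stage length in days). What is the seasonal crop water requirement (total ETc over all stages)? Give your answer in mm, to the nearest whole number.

initial: 0.48 × 5.77 × 30 = 83.09 mm
mid-season: 1.04 × 7.53 × 45 = 352.40 mm
late-season: 0.58 × 4.29 × 40 = 99.53 mm
Seasonal total = 535.02 mm

535 mm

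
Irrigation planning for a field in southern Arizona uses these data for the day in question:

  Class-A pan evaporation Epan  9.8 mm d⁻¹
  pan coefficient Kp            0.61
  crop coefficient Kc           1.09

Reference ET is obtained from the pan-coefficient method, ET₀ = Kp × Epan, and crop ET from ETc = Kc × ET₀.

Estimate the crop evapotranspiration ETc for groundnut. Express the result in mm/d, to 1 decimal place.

6.5 mm/d

ET₀ = 0.61 × 9.8 = 5.9780 mm/d
ETc = Kc × ET₀ = 1.09 × 5.9780 = 6.5160 mm/d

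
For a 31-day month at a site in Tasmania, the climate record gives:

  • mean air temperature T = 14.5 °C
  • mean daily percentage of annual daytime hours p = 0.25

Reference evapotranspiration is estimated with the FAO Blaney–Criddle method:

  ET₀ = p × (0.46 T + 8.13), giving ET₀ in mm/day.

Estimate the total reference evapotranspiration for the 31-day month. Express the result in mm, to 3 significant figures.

ET₀ = 0.25 × (0.46 × 14.5 + 8.13) = 0.25 × 14.800 = 3.7000 mm/d
Monthly total = 3.7000 × 31 = 114.700 mm

115 mm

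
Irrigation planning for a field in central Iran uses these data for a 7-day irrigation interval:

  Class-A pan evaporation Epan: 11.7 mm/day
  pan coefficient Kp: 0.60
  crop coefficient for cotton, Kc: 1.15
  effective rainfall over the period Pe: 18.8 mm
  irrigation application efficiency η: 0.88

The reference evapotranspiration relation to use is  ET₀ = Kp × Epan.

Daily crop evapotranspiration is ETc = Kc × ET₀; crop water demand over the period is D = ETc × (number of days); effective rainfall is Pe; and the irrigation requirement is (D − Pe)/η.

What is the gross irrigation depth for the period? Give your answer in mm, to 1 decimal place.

ET₀ = 0.60 × 11.7 = 7.0200 mm/d
ETc = Kc × ET₀ = 1.15 × 7.0200 = 8.0730 mm/d
Crop demand D = ETc × 7 d = 8.0730 × 7 = 56.511 mm
D − Pe = 56.511 − 18.8 = 37.711 mm
Gross irrigation = 37.711 / 0.88 = 42.853 mm

42.9 mm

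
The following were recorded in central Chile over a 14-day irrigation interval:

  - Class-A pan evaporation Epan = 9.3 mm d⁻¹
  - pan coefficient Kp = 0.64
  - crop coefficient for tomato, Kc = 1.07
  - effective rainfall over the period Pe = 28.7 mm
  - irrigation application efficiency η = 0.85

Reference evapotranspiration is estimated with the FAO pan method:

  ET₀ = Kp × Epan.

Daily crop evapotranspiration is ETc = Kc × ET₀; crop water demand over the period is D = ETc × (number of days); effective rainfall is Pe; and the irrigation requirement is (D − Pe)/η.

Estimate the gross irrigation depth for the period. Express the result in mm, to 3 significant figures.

ET₀ = 0.64 × 9.3 = 5.9520 mm/d
ETc = Kc × ET₀ = 1.07 × 5.9520 = 6.3686 mm/d
Crop demand D = ETc × 14 d = 6.3686 × 14 = 89.160 mm
D − Pe = 89.160 − 28.7 = 60.460 mm
Gross irrigation = 60.460 / 0.85 = 71.129 mm

71.1 mm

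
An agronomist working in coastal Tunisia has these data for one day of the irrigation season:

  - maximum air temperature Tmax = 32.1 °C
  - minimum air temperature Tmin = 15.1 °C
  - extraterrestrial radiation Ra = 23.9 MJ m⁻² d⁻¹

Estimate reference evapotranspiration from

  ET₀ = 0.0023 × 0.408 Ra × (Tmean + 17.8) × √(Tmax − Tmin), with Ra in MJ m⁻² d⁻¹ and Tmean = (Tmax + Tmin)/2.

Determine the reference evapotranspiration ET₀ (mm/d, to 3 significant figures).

3.83 mm/d

Tmean = (32.1 + 15.1)/2 = 23.60 °C
0.408 Ra = 0.408 × 23.9 = 9.7512 mm/d equivalent
ET₀ = 0.0023 × 9.7512 × (23.60 + 17.8) × √17.0 = 0.0023 × 9.7512 × 41.40 × 4.1231 = 3.8283 mm/d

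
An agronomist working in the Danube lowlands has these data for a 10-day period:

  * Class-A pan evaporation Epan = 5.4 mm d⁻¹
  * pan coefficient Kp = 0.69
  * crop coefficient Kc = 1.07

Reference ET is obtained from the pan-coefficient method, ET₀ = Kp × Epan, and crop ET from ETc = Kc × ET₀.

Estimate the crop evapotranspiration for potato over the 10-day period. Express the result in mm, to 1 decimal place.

ET₀ = 0.69 × 5.4 = 3.7260 mm/d
ETc = Kc × ET₀ = 1.07 × 3.7260 = 3.9868 mm/d
Over 10 days: 3.9868 × 10 = 39.868 mm

39.9 mm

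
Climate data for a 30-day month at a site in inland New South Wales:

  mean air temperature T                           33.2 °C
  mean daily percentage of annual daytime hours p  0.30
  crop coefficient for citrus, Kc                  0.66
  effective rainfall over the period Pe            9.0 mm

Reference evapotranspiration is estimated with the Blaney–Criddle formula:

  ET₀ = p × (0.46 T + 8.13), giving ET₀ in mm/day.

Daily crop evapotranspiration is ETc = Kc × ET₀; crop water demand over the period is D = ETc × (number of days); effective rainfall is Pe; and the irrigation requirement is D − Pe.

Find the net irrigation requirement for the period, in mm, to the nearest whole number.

ET₀ = 0.30 × (0.46 × 33.2 + 8.13) = 0.30 × 23.402 = 7.0206 mm/d
ETc = Kc × ET₀ = 0.66 × 7.0206 = 4.6336 mm/d
Crop demand D = ETc × 30 d = 4.6336 × 30 = 139.008 mm
D − Pe = 139.008 − 9.0 = 130.008 mm

130 mm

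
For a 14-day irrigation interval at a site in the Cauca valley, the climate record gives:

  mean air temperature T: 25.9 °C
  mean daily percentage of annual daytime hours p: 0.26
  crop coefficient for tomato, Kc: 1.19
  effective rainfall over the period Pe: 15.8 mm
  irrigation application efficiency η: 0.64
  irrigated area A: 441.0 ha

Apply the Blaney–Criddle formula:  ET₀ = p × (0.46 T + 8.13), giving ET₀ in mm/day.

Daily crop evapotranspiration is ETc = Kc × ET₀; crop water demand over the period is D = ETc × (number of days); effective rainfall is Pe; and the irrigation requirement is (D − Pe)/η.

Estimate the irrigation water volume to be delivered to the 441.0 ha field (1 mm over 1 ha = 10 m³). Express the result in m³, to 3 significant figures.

ET₀ = 0.26 × (0.46 × 25.9 + 8.13) = 0.26 × 20.044 = 5.2114 mm/d
ETc = Kc × ET₀ = 1.19 × 5.2114 = 6.2016 mm/d
Crop demand D = ETc × 14 d = 6.2016 × 14 = 86.822 mm
D − Pe = 86.822 − 15.8 = 71.022 mm
Gross irrigation = 71.022 / 0.64 = 110.972 mm
Volume = 110.972 mm × 441.0 ha × 10 = 489386.5 m³

489000 m³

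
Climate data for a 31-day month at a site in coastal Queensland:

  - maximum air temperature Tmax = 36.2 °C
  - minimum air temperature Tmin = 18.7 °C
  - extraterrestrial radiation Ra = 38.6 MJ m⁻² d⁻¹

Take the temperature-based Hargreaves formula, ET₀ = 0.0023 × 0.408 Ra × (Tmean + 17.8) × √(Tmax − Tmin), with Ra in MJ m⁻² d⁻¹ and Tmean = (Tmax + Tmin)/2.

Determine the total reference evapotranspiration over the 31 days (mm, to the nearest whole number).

Tmean = (36.2 + 18.7)/2 = 27.45 °C
0.408 Ra = 0.408 × 38.6 = 15.7488 mm/d equivalent
ET₀ = 0.0023 × 15.7488 × (27.45 + 17.8) × √17.5 = 0.0023 × 15.7488 × 45.25 × 4.1833 = 6.8567 mm/d
Over 31 days: 6.8567 × 31 = 212.558 mm

213 mm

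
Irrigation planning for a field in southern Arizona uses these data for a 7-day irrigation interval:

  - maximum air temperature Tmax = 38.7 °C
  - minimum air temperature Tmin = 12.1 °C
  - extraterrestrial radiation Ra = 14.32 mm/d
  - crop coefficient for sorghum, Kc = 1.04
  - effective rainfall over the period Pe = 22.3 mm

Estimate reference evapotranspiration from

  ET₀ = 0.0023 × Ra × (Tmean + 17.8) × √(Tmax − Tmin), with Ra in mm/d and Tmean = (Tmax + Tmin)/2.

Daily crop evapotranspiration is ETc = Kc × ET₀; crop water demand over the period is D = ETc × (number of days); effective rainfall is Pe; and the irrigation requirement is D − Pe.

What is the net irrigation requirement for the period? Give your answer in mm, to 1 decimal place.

Tmean = (38.7 + 12.1)/2 = 25.40 °C
ET₀ = 0.0023 × 14.32 × (25.40 + 17.8) × √26.6 = 0.0023 × 14.32 × 43.20 × 5.1575 = 7.3383 mm/d
ETc = Kc × ET₀ = 1.04 × 7.3383 = 7.6318 mm/d
Crop demand D = ETc × 7 d = 7.6318 × 7 = 53.423 mm
D − Pe = 53.423 − 22.3 = 31.123 mm

31.1 mm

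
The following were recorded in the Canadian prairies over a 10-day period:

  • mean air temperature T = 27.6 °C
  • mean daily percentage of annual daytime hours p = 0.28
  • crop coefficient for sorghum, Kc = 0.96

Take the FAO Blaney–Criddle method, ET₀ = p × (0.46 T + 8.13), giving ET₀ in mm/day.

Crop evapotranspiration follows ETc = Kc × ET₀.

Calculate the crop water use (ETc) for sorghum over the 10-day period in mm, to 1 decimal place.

ET₀ = 0.28 × (0.46 × 27.6 + 8.13) = 0.28 × 20.826 = 5.8313 mm/d
ETc = Kc × ET₀ = 0.96 × 5.8313 = 5.5980 mm/d
Over 10 days: 5.5980 × 10 = 55.980 mm

56.0 mm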